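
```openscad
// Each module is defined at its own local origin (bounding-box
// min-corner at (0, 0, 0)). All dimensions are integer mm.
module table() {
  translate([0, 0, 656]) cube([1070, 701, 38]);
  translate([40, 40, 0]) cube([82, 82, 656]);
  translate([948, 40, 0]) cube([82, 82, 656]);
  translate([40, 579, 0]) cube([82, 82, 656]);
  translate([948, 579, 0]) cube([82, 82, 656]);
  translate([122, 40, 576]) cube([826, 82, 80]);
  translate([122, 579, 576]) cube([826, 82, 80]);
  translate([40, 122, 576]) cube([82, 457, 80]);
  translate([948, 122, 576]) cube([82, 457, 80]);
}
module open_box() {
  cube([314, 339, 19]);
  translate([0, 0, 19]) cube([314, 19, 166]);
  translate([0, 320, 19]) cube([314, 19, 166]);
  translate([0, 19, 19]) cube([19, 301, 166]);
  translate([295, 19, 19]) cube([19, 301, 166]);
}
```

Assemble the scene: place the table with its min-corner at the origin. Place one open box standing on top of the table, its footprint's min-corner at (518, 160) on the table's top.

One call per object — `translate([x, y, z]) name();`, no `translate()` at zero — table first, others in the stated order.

table();
translate([518, 160, 694]) open_box();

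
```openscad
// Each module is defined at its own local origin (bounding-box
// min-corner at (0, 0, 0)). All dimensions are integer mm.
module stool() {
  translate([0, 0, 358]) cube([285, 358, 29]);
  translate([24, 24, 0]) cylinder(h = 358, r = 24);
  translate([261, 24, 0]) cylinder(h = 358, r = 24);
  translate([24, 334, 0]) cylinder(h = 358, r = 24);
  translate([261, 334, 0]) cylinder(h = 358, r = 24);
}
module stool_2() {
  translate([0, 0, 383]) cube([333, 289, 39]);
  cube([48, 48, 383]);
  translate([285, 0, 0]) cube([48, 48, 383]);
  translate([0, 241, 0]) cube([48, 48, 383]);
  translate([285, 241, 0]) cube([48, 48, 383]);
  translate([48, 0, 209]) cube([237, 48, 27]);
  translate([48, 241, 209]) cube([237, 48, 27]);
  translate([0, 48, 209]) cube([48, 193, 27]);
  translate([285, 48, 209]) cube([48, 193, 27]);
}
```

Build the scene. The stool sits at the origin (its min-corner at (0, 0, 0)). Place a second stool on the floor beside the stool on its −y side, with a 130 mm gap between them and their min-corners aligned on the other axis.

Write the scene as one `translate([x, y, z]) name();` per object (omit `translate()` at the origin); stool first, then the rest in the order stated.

stool();
translate([0, -419, 0]) stool_2();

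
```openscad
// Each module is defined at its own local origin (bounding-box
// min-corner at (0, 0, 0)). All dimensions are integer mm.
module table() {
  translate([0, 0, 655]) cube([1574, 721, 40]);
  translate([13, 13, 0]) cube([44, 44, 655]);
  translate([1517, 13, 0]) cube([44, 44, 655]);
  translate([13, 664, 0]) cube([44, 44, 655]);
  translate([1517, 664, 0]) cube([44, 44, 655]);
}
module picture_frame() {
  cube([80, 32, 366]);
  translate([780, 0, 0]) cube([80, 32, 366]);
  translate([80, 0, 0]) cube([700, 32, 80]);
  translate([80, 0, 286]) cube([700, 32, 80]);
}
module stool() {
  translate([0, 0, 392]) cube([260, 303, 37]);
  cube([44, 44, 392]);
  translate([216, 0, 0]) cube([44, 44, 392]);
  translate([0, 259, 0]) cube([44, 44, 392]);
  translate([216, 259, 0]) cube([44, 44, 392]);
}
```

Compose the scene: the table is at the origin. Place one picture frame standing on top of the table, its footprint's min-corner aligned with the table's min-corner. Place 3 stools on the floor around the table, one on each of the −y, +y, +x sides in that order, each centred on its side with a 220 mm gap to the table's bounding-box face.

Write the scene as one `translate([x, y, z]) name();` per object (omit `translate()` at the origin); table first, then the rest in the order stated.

table();
translate([0, 0, 695]) picture_frame();
translate([657, -523, 0]) stool();
translate([657, 941, 0]) stool();
translate([1794, 209, 0]) stool();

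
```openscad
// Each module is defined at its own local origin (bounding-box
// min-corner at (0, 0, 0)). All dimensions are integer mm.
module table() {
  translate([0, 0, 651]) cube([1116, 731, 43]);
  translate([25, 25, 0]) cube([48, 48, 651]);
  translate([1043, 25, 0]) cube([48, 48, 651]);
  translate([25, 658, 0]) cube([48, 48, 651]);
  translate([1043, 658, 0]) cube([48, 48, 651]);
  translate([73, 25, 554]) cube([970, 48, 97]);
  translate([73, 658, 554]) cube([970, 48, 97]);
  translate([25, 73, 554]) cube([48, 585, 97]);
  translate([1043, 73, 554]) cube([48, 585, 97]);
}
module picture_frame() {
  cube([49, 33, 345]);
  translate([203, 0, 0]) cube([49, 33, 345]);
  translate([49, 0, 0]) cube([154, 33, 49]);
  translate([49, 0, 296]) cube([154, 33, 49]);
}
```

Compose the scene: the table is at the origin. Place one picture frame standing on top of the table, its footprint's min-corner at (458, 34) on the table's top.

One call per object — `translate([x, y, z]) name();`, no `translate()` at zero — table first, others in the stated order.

table();
translate([458, 34, 694]) picture_frame();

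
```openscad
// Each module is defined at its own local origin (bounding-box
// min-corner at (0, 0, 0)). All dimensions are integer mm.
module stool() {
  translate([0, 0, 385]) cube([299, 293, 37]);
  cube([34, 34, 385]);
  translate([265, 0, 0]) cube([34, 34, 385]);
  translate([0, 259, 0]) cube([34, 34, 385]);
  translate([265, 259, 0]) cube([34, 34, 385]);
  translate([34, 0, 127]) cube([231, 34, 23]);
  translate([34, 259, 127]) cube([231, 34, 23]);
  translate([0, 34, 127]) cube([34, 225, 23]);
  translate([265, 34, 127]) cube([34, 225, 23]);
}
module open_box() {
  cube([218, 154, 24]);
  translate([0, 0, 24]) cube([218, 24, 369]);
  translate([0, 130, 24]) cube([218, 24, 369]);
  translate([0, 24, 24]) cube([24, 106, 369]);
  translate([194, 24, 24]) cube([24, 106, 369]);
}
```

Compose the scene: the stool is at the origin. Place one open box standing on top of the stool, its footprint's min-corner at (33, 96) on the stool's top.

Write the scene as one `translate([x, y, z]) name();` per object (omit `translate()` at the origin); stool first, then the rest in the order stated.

stool();
translate([33, 96, 422]) open_box();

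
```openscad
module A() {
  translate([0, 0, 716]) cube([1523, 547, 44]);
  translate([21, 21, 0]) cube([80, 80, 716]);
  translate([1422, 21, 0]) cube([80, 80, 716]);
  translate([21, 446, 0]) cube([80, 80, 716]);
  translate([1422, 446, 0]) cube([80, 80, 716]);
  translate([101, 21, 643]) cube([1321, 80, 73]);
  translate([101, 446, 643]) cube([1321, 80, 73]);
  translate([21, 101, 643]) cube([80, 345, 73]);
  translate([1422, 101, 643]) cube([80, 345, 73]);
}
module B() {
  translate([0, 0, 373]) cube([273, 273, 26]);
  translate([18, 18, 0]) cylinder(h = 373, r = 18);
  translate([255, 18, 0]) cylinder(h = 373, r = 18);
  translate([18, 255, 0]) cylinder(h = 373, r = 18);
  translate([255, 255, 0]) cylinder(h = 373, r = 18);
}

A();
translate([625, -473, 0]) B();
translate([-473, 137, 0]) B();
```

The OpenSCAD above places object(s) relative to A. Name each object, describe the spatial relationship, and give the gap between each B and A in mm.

Each stool's nearest face is 200 mm from the table's bounding box.

A is a table. B is a stool. Two stools sit around the table at the −y, −x sides. The gap between each stool and the table is 200 mm.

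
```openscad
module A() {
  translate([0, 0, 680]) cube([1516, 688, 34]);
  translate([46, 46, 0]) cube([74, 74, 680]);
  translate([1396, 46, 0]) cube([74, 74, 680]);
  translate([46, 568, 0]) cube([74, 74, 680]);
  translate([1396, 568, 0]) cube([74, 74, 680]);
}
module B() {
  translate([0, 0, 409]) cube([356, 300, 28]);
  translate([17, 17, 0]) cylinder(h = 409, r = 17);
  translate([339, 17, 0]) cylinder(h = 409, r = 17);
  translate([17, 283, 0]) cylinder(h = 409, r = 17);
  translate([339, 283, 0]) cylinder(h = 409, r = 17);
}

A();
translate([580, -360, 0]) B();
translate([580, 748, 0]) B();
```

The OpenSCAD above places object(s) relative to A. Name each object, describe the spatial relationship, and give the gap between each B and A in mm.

A is a table. B is a stool. Two stools sit around the table at the −y, +y sides. The gap between each stool and the table is 60 mm.

Each stool's nearest face is 60 mm from the table's bounding box.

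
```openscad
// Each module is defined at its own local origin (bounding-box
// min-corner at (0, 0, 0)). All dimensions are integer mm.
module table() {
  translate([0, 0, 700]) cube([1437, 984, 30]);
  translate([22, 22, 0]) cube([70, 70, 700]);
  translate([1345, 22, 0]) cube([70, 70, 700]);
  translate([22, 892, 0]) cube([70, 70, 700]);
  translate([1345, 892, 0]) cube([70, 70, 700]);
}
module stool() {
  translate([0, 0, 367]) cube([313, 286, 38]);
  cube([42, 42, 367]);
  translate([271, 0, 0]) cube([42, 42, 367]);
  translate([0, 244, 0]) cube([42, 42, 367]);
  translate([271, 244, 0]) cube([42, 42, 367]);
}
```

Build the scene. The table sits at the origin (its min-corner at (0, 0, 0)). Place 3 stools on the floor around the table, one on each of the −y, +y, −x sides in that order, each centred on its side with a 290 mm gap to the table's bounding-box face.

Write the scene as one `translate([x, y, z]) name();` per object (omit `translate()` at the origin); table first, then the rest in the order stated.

table();
translate([562, -576, 0]) stool();
translate([562, 1274, 0]) stool();
translate([-603, 349, 0]) stool();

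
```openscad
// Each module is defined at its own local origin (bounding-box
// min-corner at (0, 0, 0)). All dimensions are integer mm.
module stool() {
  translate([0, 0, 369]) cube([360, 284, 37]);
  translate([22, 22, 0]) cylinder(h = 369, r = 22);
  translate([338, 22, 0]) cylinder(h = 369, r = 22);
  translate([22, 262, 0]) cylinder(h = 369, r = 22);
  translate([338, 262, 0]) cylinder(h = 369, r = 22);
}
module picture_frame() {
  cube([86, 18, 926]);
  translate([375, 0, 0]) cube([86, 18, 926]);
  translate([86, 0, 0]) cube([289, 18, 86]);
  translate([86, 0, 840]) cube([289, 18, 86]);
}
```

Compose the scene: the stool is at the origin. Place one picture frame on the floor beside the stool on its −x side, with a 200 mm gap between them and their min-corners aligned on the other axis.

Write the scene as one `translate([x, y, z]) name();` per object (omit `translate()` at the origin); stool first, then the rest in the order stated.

stool();
translate([-661, 0, 0]) picture_frame();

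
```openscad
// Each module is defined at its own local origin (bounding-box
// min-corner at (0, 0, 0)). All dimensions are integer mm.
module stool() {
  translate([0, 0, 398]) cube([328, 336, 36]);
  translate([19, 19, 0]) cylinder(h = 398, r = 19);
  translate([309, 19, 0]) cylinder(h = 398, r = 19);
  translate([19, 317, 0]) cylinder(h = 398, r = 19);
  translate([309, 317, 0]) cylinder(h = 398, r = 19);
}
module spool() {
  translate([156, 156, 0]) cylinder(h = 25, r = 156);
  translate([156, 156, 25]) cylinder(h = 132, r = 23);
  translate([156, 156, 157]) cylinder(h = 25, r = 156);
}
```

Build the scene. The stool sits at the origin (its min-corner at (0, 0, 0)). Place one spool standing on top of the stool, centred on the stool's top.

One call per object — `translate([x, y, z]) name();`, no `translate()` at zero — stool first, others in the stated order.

stool();
translate([8, 12, 434]) spool();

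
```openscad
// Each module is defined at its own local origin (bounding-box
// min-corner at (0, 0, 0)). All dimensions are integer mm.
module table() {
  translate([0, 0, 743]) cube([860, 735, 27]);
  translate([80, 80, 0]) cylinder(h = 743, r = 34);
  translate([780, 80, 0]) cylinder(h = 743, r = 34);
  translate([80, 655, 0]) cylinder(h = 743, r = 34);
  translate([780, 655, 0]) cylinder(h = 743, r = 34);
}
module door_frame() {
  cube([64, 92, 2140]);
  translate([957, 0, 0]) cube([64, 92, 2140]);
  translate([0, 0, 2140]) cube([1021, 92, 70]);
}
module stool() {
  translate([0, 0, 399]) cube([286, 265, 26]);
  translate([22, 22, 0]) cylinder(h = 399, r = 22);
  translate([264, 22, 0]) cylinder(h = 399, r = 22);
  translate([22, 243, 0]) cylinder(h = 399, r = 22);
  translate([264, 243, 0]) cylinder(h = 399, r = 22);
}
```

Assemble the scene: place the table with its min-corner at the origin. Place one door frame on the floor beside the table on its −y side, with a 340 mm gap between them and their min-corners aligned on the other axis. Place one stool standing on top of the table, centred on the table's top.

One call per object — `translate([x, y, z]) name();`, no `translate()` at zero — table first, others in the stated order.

table();
translate([0, -432, 0]) door_frame();
translate([287, 235, 770]) stool();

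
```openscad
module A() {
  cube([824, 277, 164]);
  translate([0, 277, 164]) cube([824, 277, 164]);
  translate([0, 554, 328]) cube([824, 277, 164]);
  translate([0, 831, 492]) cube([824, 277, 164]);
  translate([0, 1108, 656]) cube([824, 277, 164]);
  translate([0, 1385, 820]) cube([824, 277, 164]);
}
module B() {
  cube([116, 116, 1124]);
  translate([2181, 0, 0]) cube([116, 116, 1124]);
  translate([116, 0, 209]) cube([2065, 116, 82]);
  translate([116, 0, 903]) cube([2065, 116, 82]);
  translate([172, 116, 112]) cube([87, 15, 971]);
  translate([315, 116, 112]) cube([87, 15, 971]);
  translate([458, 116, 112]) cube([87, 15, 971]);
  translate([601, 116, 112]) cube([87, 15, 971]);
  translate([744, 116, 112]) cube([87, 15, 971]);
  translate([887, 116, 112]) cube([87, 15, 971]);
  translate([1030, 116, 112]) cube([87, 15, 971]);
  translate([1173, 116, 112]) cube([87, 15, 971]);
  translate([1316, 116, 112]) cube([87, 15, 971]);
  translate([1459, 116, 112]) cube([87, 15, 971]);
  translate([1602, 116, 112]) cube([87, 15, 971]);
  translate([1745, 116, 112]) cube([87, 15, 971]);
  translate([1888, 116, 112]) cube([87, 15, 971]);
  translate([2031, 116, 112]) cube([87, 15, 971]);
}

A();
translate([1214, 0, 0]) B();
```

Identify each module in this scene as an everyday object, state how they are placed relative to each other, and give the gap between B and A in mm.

A is a staircase. B is a fence section. The fence section is on the floor beside the staircase on its +x side. The gap between the fence section and the staircase is 390 mm.

The fence section's nearest face is 390 mm from the staircase's +x face.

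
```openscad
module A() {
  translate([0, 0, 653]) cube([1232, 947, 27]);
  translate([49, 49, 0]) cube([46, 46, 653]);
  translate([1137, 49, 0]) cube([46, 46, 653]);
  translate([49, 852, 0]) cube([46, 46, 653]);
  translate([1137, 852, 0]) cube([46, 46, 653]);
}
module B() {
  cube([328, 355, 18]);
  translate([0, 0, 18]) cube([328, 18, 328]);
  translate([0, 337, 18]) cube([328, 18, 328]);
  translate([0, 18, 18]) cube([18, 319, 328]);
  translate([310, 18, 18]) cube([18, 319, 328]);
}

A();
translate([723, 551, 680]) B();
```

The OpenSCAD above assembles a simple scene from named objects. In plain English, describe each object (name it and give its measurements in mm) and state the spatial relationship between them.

A is a rectangular dining table. The top is 1232×947×27 mm with its upper surface at z = 680 mm. It stands on four 46×46 mm square legs, each inset 49 mm from the nearest pair of top edges, running from the floor to the underside of the top.

B is an open storage box with external size 328×355×346 mm and wall thickness 18 mm (the base is also 18 mm thick). The base covers the whole footprint; the four walls stand on the base, with the y-facing walls full-width and the x-facing walls fitting between their inner faces.

The open box is on top of the table.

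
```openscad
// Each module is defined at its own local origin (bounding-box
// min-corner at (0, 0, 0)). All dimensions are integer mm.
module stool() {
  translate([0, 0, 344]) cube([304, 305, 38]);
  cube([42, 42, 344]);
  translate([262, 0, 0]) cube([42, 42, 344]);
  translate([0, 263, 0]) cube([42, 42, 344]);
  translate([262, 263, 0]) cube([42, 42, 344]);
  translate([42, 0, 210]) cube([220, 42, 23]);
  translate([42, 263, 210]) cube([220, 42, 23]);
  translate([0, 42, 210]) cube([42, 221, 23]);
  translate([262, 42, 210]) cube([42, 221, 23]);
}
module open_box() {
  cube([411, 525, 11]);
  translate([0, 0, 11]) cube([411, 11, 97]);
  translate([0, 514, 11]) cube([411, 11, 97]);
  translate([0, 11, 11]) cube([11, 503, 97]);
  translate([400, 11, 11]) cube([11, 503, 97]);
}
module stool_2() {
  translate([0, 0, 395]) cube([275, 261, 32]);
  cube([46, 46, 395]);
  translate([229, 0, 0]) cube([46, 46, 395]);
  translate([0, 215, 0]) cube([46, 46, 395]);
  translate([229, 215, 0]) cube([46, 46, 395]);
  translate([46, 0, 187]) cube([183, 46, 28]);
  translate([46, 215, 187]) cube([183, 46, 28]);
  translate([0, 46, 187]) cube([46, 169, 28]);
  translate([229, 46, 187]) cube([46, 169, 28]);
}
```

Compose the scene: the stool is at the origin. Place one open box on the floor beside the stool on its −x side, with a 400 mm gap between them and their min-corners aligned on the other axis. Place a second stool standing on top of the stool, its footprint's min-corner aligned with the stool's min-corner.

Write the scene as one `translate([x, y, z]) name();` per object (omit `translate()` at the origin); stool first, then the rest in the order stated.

stool();
translate([-811, 0, 0]) open_box();
translate([0, 0, 382]) stool_2();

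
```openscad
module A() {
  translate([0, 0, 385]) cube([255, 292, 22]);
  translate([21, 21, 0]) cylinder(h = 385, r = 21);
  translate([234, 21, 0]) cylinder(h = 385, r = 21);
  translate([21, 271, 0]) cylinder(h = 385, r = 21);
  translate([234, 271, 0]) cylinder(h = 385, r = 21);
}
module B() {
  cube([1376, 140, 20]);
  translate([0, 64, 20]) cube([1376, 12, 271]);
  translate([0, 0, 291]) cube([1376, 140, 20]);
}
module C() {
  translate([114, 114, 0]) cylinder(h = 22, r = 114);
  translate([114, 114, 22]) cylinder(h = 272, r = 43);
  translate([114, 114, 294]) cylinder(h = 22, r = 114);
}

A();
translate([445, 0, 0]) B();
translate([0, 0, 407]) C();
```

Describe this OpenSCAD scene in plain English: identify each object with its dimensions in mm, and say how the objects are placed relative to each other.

A is a four-legged stool. The seat is a 255×292×22 mm slab whose top surface is at z = 407 mm; four round legs, each 42 mm in diameter, run from the floor (z = 0) to the underside of the seat, each leg's axis is inset half a diameter from the nearest pair of seat edges (so the leg's bounding box is flush with the corner).

B is an I-beam lying along x, 1376 mm long. Overall section height 311 mm. Two flanges 140 mm wide (y) and 20 mm thick, one on the floor and one at the top; a web 12 mm thick runs between them, centred on the flange width.

C is a spool: two coaxial disc flanges of radius 114 mm and thickness 22 mm, joined by a core cylinder of radius 43 mm and height 272 mm. The lower flange rests on z = 0 and the three cylinders share a vertical axis.

The I-beam is on the floor beside the stool on its +x side. The spool is on top of the stool.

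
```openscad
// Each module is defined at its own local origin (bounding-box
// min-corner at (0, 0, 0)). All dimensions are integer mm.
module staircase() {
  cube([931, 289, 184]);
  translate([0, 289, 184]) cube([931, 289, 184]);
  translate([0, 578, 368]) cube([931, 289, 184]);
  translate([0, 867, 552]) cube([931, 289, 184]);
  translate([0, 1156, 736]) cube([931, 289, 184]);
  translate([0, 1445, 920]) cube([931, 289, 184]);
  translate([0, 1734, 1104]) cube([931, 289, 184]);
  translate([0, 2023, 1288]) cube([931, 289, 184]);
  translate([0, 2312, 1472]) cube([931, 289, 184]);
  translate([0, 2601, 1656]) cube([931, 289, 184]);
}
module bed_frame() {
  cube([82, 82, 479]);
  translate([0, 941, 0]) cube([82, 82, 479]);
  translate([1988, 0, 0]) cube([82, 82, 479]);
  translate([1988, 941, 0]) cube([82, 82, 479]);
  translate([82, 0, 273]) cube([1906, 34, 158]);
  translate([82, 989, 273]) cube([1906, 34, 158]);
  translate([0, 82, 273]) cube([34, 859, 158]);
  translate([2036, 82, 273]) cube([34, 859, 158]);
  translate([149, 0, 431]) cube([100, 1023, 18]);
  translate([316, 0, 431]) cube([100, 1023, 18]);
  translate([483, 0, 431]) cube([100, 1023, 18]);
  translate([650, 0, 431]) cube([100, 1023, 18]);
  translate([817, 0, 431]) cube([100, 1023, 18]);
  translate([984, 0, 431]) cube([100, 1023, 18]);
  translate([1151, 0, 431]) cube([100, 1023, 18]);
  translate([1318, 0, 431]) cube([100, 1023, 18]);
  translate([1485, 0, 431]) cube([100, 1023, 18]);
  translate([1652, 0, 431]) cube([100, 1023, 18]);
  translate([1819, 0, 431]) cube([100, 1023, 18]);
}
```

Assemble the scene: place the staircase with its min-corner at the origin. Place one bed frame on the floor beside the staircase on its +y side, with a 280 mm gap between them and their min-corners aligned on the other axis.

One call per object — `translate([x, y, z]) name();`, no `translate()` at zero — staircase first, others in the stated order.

staircase();
translate([0, 3170, 0]) bed_frame();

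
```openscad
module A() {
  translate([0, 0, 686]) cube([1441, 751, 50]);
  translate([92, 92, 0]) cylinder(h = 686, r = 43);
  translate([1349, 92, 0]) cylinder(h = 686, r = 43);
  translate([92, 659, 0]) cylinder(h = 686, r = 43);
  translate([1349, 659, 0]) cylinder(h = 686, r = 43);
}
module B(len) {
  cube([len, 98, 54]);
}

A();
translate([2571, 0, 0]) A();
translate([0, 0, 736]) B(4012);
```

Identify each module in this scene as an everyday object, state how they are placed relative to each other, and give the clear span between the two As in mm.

A is a table. B is a beam. A beam spans the tops of two tables. The clear span between the two tables is 1130 mm.

Second table starts at x = 2571; first ends at x = 1441; clear span = 2571 − 1441 = 1130 mm.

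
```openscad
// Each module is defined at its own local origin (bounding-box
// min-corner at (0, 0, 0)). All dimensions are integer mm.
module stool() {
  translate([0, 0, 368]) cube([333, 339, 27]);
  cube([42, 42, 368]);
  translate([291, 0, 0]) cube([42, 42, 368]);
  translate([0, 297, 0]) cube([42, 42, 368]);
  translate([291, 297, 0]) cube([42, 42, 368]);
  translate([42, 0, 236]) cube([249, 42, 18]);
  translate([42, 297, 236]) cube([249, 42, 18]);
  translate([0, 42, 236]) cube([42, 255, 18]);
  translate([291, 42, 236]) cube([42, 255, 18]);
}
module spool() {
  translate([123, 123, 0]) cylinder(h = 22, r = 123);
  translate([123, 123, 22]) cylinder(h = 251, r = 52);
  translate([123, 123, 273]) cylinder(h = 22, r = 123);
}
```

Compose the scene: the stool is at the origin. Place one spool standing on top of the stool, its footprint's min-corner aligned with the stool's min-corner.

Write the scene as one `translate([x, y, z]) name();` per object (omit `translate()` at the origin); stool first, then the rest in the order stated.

stool();
translate([0, 0, 395]) spool();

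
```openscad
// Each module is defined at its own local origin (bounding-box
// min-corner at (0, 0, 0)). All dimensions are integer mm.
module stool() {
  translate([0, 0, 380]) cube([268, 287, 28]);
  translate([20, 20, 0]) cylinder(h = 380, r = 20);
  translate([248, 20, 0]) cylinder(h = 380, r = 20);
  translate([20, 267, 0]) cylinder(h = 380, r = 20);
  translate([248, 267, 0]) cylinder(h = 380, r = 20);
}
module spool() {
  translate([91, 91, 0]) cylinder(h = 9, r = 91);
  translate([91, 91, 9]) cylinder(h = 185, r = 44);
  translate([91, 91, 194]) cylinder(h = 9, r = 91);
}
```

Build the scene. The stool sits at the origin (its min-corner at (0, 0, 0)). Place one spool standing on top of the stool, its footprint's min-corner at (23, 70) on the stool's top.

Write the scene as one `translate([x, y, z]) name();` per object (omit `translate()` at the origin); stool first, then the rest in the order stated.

stool();
translate([23, 70, 408]) spool();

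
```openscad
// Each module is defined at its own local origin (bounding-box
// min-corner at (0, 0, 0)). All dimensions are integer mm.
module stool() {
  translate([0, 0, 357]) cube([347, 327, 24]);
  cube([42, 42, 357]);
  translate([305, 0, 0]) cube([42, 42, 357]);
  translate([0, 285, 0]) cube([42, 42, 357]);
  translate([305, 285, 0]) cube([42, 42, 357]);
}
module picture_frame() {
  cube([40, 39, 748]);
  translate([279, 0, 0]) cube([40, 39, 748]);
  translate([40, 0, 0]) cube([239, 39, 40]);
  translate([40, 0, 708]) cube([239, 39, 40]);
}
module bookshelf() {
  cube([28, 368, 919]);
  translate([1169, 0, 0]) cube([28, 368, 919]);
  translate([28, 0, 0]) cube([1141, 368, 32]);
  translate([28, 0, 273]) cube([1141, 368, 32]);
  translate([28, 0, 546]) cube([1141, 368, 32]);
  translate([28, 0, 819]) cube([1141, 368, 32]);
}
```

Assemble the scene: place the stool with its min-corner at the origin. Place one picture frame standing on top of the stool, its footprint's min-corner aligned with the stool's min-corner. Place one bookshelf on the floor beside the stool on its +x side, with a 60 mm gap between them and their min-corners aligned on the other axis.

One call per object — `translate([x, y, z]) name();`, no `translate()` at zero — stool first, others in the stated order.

stool();
translate([0, 0, 381]) picture_frame();
translate([407, 0, 0]) bookshelf();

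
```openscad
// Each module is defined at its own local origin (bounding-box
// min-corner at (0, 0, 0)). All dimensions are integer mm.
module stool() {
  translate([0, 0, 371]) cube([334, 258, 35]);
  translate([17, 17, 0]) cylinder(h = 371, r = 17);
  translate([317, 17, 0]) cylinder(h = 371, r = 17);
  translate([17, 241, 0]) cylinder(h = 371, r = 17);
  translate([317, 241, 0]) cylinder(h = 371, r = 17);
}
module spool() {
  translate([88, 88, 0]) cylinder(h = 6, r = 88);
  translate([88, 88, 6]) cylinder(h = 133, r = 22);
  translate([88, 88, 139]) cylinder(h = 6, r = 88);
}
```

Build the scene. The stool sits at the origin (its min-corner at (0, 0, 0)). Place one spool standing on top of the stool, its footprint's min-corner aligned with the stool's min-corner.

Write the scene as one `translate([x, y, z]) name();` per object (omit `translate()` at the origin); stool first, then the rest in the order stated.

stool();
translate([0, 0, 406]) spool();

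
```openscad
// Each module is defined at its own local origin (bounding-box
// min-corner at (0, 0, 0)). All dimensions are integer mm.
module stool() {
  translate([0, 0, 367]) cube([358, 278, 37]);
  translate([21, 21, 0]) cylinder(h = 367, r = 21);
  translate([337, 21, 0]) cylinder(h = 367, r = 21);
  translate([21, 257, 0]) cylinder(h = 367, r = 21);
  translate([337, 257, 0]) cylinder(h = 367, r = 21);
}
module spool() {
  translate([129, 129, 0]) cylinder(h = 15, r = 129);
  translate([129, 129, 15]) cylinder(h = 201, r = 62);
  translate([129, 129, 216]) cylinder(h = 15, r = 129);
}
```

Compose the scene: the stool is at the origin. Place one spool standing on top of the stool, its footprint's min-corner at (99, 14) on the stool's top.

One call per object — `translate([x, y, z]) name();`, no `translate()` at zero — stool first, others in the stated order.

stool();
translate([99, 14, 404]) spool();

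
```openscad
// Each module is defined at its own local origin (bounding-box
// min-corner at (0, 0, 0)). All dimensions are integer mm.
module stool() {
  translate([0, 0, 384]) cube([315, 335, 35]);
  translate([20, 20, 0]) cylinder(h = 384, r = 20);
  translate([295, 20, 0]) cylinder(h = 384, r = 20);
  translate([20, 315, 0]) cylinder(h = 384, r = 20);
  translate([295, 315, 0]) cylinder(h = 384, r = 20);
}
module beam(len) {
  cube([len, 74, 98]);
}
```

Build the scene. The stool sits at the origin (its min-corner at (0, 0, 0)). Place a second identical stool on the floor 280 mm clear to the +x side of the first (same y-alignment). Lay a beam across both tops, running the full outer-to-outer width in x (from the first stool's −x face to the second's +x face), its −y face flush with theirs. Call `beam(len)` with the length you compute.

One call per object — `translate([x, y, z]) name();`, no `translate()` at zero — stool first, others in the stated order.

stool();
translate([595, 0, 0]) stool();
translate([0, 0, 419]) beam(910);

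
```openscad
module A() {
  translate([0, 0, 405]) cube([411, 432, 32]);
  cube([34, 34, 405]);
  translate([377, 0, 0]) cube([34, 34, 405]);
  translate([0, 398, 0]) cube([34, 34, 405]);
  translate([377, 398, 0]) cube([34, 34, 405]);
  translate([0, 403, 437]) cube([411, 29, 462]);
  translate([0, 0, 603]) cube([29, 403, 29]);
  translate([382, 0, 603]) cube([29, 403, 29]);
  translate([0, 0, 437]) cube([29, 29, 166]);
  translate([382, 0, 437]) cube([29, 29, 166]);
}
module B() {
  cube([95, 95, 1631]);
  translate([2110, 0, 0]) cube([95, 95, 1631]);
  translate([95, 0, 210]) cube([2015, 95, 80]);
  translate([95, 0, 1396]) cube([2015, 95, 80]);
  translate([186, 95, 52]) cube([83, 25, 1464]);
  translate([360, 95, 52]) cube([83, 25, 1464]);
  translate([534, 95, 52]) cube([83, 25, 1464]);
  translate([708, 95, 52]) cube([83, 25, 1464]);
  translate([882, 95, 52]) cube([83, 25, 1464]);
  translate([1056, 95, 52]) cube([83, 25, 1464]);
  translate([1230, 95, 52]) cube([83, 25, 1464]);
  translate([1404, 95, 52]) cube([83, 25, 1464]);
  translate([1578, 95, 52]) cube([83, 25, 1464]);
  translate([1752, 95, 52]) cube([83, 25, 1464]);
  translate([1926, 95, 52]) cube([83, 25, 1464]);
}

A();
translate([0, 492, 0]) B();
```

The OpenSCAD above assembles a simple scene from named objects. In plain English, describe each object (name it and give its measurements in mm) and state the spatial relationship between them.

A is a chair: 411×432 mm seat, 32 mm thick, top at z = 437 mm, on four 34 mm square corner legs flush with the seat edges. A 29 mm thick backrest slab spans the full seat width, extending 462 mm above the seat top, its back face flush with the seat's +y edge. Two armrests of 29×29 mm section run along each side from the seat's front edge to the front of the backrest, top faces 195 mm above the seat top and outer faces flush with the seat's x-edges; a 29×29 mm post under the front of each armrest stands on the seat at the front corner.

B is a fence section. Two 95×95 mm posts, 1631 mm tall, stand on the floor with a clear span of 2015 mm between their inner faces. Two horizontal rails of 95×80 mm section span the gap between the posts with their undersides at z = 210 mm and z = 1396 mm, flush with the posts' −y face. 11 pickets, each 83 mm wide, 25 mm thick and 1464 mm tall, are fixed to the +y face of the rails with their bottoms at z = 52 mm, evenly spaced across the span with equal gaps (rounded down to the nearest mm) at the −x end and between each pair — any rounding remainder accumulates at the +x end.

The fence section is on the floor beside the chair on its +y side.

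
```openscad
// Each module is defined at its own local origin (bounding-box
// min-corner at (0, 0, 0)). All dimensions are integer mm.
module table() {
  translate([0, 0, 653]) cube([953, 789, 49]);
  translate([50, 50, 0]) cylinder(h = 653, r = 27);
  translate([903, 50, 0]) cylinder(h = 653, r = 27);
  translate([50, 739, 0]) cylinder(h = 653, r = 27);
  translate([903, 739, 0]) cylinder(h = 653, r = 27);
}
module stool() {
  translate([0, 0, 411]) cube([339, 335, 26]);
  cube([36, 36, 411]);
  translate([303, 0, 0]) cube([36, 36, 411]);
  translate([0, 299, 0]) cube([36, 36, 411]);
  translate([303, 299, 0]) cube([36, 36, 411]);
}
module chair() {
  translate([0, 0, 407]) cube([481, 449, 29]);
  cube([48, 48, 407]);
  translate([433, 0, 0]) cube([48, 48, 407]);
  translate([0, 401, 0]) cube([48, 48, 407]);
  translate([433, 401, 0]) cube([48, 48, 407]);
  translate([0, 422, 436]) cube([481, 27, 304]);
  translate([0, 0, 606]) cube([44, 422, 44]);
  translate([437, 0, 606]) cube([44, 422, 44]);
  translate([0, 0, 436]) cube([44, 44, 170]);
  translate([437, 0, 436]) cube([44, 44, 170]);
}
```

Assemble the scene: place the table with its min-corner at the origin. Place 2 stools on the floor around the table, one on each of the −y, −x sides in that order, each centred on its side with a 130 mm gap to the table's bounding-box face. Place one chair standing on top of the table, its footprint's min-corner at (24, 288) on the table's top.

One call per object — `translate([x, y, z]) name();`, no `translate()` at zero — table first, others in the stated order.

table();
translate([307, -465, 0]) stool();
translate([-469, 227, 0]) stool();
translate([24, 288, 702]) chair();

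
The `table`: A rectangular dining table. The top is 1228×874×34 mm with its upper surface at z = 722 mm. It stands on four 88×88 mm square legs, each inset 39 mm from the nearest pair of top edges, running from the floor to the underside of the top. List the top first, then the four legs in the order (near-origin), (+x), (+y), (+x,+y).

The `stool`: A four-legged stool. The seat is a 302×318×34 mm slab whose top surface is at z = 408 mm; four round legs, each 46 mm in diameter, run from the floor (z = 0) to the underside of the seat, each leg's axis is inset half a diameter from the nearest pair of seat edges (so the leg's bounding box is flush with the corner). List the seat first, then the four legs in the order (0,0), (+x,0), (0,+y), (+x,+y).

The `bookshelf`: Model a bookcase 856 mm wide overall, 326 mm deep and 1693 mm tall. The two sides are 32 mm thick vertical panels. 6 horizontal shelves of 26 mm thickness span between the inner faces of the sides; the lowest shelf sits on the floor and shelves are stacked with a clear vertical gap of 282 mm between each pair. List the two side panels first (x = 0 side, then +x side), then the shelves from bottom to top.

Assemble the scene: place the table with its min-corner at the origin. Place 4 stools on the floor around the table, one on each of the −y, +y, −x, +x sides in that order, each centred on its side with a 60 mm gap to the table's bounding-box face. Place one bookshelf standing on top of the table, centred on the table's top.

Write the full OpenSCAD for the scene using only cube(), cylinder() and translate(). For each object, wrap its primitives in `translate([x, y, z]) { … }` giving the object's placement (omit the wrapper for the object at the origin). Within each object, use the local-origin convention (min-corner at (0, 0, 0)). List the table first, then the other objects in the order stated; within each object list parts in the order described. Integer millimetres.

translate([0, 0, 688]) cube([1228, 874, 34]);
translate([39, 39, 0]) cube([88, 88, 688]);
translate([1101, 39, 0]) cube([88, 88, 688]);
translate([39, 747, 0]) cube([88, 88, 688]);
translate([1101, 747, 0]) cube([88, 88, 688]);
translate([463, -378, 0]) {
  translate([0, 0, 374]) cube([302, 318, 34]);
  translate([23, 23, 0]) cylinder(h = 374, r = 23);
  translate([279, 23, 0]) cylinder(h = 374, r = 23);
  translate([23, 295, 0]) cylinder(h = 374, r = 23);
  translate([279, 295, 0]) cylinder(h = 374, r = 23);
}
translate([463, 934, 0]) {
  translate([0, 0, 374]) cube([302, 318, 34]);
  translate([23, 23, 0]) cylinder(h = 374, r = 23);
  translate([279, 23, 0]) cylinder(h = 374, r = 23);
  translate([23, 295, 0]) cylinder(h = 374, r = 23);
  translate([279, 295, 0]) cylinder(h = 374, r = 23);
}
translate([-362, 278, 0]) {
  translate([0, 0, 374]) cube([302, 318, 34]);
  translate([23, 23, 0]) cylinder(h = 374, r = 23);
  translate([279, 23, 0]) cylinder(h = 374, r = 23);
  translate([23, 295, 0]) cylinder(h = 374, r = 23);
  translate([279, 295, 0]) cylinder(h = 374, r = 23);
}
translate([1288, 278, 0]) {
  translate([0, 0, 374]) cube([302, 318, 34]);
  translate([23, 23, 0]) cylinder(h = 374, r = 23);
  translate([279, 23, 0]) cylinder(h = 374, r = 23);
  translate([23, 295, 0]) cylinder(h = 374, r = 23);
  translate([279, 295, 0]) cylinder(h = 374, r = 23);
}
translate([186, 274, 722]) {
  cube([32, 326, 1693]);
  translate([824, 0, 0]) cube([32, 326, 1693]);
  translate([32, 0, 0]) cube([792, 326, 26]);
  translate([32, 0, 308]) cube([792, 326, 26]);
  translate([32, 0, 616]) cube([792, 326, 26]);
  translate([32, 0, 924]) cube([792, 326, 26]);
  translate([32, 0, 1232]) cube([792, 326, 26]);
  translate([32, 0, 1540]) cube([792, 326, 26]);
}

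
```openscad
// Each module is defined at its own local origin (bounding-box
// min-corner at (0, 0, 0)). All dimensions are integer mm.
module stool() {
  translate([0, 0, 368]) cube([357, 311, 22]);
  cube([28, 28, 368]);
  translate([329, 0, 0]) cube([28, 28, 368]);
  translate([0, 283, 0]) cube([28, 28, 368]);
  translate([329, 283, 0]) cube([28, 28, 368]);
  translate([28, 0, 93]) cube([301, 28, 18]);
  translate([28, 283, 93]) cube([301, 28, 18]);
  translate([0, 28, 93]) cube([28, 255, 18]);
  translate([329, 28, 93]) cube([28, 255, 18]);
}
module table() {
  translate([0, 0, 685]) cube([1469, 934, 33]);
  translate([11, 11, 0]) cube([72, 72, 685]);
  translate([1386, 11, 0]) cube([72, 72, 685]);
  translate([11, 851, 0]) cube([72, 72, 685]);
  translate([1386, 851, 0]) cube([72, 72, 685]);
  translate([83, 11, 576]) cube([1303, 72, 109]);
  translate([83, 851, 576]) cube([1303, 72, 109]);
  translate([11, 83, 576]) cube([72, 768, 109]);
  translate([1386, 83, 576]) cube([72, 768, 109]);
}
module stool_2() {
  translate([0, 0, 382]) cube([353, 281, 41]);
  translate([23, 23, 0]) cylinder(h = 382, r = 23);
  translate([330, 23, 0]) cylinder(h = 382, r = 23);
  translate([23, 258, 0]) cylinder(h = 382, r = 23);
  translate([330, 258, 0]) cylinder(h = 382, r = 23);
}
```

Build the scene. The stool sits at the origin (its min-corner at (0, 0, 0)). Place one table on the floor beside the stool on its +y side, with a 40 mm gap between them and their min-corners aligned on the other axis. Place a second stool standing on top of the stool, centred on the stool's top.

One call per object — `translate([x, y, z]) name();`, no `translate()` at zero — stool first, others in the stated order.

stool();
translate([0, 351, 0]) table();
translate([2, 15, 390]) stool_2();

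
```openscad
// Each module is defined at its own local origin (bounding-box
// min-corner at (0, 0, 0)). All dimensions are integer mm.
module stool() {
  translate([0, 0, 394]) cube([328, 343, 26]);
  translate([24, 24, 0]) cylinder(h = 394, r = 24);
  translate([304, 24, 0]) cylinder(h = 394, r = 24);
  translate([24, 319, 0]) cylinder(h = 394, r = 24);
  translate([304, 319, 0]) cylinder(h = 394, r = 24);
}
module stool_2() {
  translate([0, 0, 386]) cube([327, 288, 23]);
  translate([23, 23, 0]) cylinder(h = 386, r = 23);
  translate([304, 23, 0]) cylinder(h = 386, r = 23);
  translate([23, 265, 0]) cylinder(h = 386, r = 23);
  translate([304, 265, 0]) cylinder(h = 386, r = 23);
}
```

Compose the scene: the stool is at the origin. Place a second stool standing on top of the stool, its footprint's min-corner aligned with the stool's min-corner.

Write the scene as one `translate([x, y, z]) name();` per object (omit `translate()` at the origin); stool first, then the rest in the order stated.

stool();
translate([0, 0, 420]) stool_2();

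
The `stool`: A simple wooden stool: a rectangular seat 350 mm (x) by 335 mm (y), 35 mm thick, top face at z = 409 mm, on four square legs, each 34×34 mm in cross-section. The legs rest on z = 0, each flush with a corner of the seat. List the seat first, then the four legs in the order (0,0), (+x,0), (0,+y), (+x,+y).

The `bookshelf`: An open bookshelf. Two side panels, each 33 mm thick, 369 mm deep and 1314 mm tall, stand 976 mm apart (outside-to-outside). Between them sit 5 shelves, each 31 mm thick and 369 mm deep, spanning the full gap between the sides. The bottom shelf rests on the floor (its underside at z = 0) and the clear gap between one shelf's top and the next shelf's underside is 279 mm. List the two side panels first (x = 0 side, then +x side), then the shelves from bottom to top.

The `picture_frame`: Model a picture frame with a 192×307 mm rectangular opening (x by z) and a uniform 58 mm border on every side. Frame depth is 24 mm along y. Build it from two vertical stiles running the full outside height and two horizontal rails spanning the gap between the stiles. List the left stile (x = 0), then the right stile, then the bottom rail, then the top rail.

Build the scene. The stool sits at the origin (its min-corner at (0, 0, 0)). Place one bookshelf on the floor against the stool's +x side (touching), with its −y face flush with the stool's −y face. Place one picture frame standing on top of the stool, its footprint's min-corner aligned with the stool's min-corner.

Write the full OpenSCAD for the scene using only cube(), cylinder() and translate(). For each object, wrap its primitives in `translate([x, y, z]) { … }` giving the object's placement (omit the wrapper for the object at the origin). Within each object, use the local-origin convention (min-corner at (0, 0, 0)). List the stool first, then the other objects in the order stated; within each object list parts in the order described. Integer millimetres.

translate([0, 0, 374]) cube([350, 335, 35]);
cube([34, 34, 374]);
translate([316, 0, 0]) cube([34, 34, 374]);
translate([0, 301, 0]) cube([34, 34, 374]);
translate([316, 301, 0]) cube([34, 34, 374]);
translate([350, 0, 0]) {
  cube([33, 369, 1314]);
  translate([943, 0, 0]) cube([33, 369, 1314]);
  translate([33, 0, 0]) cube([910, 369, 31]);
  translate([33, 0, 310]) cube([910, 369, 31]);
  translate([33, 0, 620]) cube([910, 369, 31]);
  translate([33, 0, 930]) cube([910, 369, 31]);
  translate([33, 0, 1240]) cube([910, 369, 31]);
}
translate([0, 0, 409]) {
  cube([58, 24, 423]);
  translate([250, 0, 0]) cube([58, 24, 423]);
  translate([58, 0, 0]) cube([192, 24, 58]);
  translate([58, 0, 365]) cube([192, 24, 58]);
}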